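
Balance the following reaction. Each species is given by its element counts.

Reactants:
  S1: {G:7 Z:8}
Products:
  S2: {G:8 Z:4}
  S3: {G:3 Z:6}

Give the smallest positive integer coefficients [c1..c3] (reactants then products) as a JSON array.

G: 2·7 = 14 | 1·8+2·3 = 14
Z: 2·8 = 16 | 1·4+2·6 = 16
gcd(2,1,2) = 1

Coefficients: [2, 1, 2]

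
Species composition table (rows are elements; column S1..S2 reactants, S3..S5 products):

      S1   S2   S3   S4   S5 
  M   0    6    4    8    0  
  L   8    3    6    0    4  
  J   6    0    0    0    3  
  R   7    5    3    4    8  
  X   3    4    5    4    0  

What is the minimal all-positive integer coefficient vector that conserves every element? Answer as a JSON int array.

M: 1·0+6·6 = 36 | 3·4+3·8+2·0 = 36
L: 1·8+6·3 = 26 | 3·6+3·0+2·4 = 26
J: 1·6+6·0 = 6 | 3·0+3·0+2·3 = 6
R: 1·7+6·5 = 37 | 3·3+3·4+2·8 = 37
X: 1·3+6·4 = 27 | 3·5+3·4+2·0 = 27
gcd(1,6,3,3,2) = 1

Coefficients: [1, 6, 3, 3, 2]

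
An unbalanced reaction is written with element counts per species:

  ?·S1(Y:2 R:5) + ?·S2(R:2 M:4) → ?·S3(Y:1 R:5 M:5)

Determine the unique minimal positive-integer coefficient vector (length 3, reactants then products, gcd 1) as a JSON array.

Coefficients: [2, 5, 4]

Y: 2·2+5·0 = 4 | 4·1 = 4
R: 2·5+5·2 = 20 | 4·5 = 20
M: 2·0+5·4 = 20 | 4·5 = 20
gcd(2,5,4) = 1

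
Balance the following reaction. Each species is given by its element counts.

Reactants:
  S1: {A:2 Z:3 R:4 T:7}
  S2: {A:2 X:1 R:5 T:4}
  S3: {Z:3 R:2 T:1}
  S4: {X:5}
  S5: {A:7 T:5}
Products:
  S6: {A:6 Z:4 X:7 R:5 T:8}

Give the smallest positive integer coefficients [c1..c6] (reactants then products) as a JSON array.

Coefficients: [1, 1, 3, 4, 2, 3]

A: 1·2+1·2+3·0+4·0+2·7 = 18 | 3·6 = 18
Z: 1·3+1·0+3·3+4·0+2·0 = 12 | 3·4 = 12
X: 1·0+1·1+3·0+4·5+2·0 = 21 | 3·7 = 21
R: 1·4+1·5+3·2+4·0+2·0 = 15 | 3·5 = 15
T: 1·7+1·4+3·1+4·0+2·5 = 24 | 3·8 = 24
gcd(1,1,3,4,2,3) = 1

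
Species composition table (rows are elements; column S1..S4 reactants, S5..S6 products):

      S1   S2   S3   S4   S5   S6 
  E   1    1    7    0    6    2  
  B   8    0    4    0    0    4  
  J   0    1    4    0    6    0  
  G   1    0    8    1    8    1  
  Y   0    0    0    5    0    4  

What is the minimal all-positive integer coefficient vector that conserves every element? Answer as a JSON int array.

Coefficients: [1, 6, 3, 4, 3, 5]

E: 1·1+6·1+3·7+4·0 = 28 | 3·6+5·2 = 28
B: 1·8+6·0+3·4+4·0 = 20 | 3·0+5·4 = 20
J: 1·0+6·1+3·4+4·0 = 18 | 3·6+5·0 = 18
G: 1·1+6·0+3·8+4·1 = 29 | 3·8+5·1 = 29
Y: 1·0+6·0+3·0+4·5 = 20 | 3·0+5·4 = 20
gcd(1,6,3,4,3,5) = 1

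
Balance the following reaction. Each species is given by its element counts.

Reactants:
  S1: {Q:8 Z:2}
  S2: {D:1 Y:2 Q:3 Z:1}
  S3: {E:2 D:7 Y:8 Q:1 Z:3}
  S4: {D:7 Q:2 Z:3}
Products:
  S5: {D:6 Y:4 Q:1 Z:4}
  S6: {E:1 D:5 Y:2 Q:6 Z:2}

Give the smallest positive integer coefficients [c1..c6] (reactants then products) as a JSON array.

E: 2·0+4·0+3·2+5·0 = 6 | 5·0+6·1 = 6
D: 2·0+4·1+3·7+5·7 = 60 | 5·6+6·5 = 60
Y: 2·0+4·2+3·8+5·0 = 32 | 5·4+6·2 = 32
Q: 2·8+4·3+3·1+5·2 = 41 | 5·1+6·6 = 41
Z: 2·2+4·1+3·3+5·3 = 32 | 5·4+6·2 = 32
gcd(2,4,3,5,5,6) = 1

Coefficients: [2, 4, 3, 5, 5, 6]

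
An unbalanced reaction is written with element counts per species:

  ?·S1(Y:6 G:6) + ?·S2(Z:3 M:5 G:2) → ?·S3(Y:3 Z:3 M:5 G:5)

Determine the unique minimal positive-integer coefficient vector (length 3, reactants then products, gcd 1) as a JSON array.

Coefficients: [1, 2, 2]

Y: 1·6+2·0 = 6 | 2·3 = 6
Z: 1·0+2·3 = 6 | 2·3 = 6
M: 1·0+2·5 = 10 | 2·5 = 10
G: 1·6+2·2 = 10 | 2·5 = 10
gcd(1,2,2) = 1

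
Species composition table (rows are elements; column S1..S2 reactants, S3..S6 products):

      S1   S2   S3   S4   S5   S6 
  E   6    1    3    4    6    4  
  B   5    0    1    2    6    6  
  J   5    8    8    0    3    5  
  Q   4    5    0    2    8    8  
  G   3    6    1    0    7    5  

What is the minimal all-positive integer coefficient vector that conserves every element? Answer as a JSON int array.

E: 6·6+2·1 = 38 | 4·3+1·4+3·6+1·4 = 38
B: 6·5+2·0 = 30 | 4·1+1·2+3·6+1·6 = 30
J: 6·5+2·8 = 46 | 4·8+1·0+3·3+1·5 = 46
Q: 6·4+2·5 = 34 | 4·0+1·2+3·8+1·8 = 34
G: 6·3+2·6 = 30 | 4·1+1·0+3·7+1·5 = 30
gcd(6,2,4,1,3,1) = 1

Coefficients: [6, 2, 4, 1, 3, 1]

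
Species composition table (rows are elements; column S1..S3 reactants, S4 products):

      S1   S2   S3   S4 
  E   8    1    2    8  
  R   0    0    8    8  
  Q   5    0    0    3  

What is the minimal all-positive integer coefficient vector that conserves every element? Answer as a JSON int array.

E: 3·8+6·1+5·2 = 40 | 5·8 = 40
R: 3·0+6·0+5·8 = 40 | 5·8 = 40
Q: 3·5+6·0+5·0 = 15 | 5·3 = 15
gcd(3,6,5,5) = 1

Coefficients: [3, 6, 5, 5]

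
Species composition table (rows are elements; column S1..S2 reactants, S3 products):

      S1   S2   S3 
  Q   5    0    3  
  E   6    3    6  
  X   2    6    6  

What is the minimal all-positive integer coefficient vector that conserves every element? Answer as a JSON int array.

Q: 3·5+4·0 = 15 | 5·3 = 15
E: 3·6+4·3 = 30 | 5·6 = 30
X: 3·2+4·6 = 30 | 5·6 = 30
gcd(3,4,5) = 1

Coefficients: [3, 4, 5]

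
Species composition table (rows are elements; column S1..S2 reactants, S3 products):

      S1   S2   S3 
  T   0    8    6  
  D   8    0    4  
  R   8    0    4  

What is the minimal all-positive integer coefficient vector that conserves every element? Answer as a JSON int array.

Coefficients: [2, 3, 4]

T: 2·0+3·8 = 24 | 4·6 = 24
D: 2·8+3·0 = 16 | 4·4 = 16
R: 2·8+3·0 = 16 | 4·4 = 16
gcd(2,3,4) = 1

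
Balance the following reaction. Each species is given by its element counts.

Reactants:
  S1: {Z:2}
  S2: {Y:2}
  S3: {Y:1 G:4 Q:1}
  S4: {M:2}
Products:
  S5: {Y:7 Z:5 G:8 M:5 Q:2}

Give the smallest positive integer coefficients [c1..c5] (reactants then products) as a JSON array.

Coefficients: [5, 5, 4, 5, 2]

Y: 5·0+5·2+4·1+5·0 = 14 | 2·7 = 14
Z: 5·2+5·0+4·0+5·0 = 10 | 2·5 = 10
G: 5·0+5·0+4·4+5·0 = 16 | 2·8 = 16
M: 5·0+5·0+4·0+5·2 = 10 | 2·5 = 10
Q: 5·0+5·0+4·1+5·0 = 4 | 2·2 = 4
gcd(5,5,4,5,2) = 1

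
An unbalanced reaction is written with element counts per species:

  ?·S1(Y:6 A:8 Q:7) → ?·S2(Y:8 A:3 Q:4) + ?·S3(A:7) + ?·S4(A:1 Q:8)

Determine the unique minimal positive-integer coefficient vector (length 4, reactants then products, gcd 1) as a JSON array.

Y: 4·6 = 24 | 3·8+3·0+2·0 = 24
A: 4·8 = 32 | 3·3+3·7+2·1 = 32
Q: 4·7 = 28 | 3·4+3·0+2·8 = 28
gcd(4,3,3,2) = 1

Coefficients: [4, 3, 3, 2]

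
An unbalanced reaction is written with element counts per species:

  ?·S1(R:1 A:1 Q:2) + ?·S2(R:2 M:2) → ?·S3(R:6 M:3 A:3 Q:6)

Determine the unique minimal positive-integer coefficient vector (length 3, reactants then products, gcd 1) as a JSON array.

Coefficients: [6, 3, 2]

R: 6·1+3·2 = 12 | 2·6 = 12
M: 6·0+3·2 = 6 | 2·3 = 6
A: 6·1+3·0 = 6 | 2·3 = 6
Q: 6·2+3·0 = 12 | 2·6 = 12
gcd(6,3,2) = 1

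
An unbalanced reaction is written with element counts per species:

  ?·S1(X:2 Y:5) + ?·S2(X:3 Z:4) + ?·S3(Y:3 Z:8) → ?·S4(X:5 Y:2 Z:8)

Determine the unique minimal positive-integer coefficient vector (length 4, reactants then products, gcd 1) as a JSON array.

X: 1·2+6·3+1·0 = 20 | 4·5 = 20
Y: 1·5+6·0+1·3 = 8 | 4·2 = 8
Z: 1·0+6·4+1·8 = 32 | 4·8 = 32
gcd(1,6,1,4) = 1

Coefficients: [1, 6, 1, 4]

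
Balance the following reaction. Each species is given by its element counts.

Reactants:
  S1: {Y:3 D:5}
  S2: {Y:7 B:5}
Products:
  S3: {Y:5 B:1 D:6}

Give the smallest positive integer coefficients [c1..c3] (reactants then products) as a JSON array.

Coefficients: [6, 1, 5]

Y: 6·3+1·7 = 25 | 5·5 = 25
B: 6·0+1·5 = 5 | 5·1 = 5
D: 6·5+1·0 = 30 | 5·6 = 30
gcd(6,1,5) = 1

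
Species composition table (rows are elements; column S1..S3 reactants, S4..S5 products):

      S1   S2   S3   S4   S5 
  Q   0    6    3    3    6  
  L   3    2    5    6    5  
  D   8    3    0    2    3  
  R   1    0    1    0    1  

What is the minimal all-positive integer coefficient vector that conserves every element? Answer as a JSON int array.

Coefficients: [1, 4, 5, 1, 6]

Q: 1·0+4·6+5·3 = 39 | 1·3+6·6 = 39
L: 1·3+4·2+5·5 = 36 | 1·6+6·5 = 36
D: 1·8+4·3+5·0 = 20 | 1·2+6·3 = 20
R: 1·1+4·0+5·1 = 6 | 1·0+6·1 = 6
gcd(1,4,5,1,6) = 1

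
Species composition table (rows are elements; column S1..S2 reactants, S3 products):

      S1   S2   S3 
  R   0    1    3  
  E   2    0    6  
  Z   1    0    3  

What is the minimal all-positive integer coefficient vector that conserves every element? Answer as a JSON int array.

Coefficients: [3, 3, 1]

R: 3·0+3·1 = 3 | 1·3 = 3
E: 3·2+3·0 = 6 | 1·6 = 6
Z: 3·1+3·0 = 3 | 1·3 = 3
gcd(3,3,1) = 1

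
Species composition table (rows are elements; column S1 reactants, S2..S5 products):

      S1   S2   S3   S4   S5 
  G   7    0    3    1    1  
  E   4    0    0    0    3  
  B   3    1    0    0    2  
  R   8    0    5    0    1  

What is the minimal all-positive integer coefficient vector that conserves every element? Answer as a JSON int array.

G: 3·7 = 21 | 1·0+4·3+5·1+4·1 = 21
E: 3·4 = 12 | 1·0+4·0+5·0+4·3 = 12
B: 3·3 = 9 | 1·1+4·0+5·0+4·2 = 9
R: 3·8 = 24 | 1·0+4·5+5·0+4·1 = 24
gcd(3,1,4,5,4) = 1

Coefficients: [3, 1, 4, 5, 4]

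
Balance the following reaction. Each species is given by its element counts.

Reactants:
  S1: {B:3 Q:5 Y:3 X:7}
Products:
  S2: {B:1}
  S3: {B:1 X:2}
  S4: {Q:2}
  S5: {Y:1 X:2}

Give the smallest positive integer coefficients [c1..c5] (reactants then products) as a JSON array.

B: 2·3 = 6 | 5·1+1·1+5·0+6·0 = 6
Q: 2·5 = 10 | 5·0+1·0+5·2+6·0 = 10
Y: 2·3 = 6 | 5·0+1·0+5·0+6·1 = 6
X: 2·7 = 14 | 5·0+1·2+5·0+6·2 = 14
gcd(2,5,1,5,6) = 1

Coefficients: [2, 5, 1, 5, 6]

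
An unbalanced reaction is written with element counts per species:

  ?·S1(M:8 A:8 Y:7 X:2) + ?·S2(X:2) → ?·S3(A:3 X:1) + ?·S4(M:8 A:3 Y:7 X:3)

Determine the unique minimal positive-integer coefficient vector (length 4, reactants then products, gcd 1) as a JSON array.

M: 3·8+4·0 = 24 | 5·0+3·8 = 24
A: 3·8+4·0 = 24 | 5·3+3·3 = 24
Y: 3·7+4·0 = 21 | 5·0+3·7 = 21
X: 3·2+4·2 = 14 | 5·1+3·3 = 14
gcd(3,4,5,3) = 1

Coefficients: [3, 4, 5, 3]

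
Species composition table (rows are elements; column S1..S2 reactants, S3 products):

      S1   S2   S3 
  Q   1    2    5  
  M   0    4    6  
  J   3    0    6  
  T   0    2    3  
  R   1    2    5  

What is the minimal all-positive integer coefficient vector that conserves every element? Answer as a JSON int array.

Coefficients: [4, 3, 2]

Q: 4·1+3·2 = 10 | 2·5 = 10
M: 4·0+3·4 = 12 | 2·6 = 12
J: 4·3+3·0 = 12 | 2·6 = 12
T: 4·0+3·2 = 6 | 2·3 = 6
R: 4·1+3·2 = 10 | 2·5 = 10
gcd(4,3,2) = 1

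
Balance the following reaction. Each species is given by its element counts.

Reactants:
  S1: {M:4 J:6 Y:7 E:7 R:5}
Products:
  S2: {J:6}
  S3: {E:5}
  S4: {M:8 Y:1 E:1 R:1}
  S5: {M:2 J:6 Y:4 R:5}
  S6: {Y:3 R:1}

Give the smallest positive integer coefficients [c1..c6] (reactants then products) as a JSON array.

M: 3·4 = 12 | 1·0+4·0+1·8+2·2+4·0 = 12
J: 3·6 = 18 | 1·6+4·0+1·0+2·6+4·0 = 18
Y: 3·7 = 21 | 1·0+4·0+1·1+2·4+4·3 = 21
E: 3·7 = 21 | 1·0+4·5+1·1+2·0+4·0 = 21
R: 3·5 = 15 | 1·0+4·0+1·1+2·5+4·1 = 15
gcd(3,1,4,1,2,4) = 1

Coefficients: [3, 1, 4, 1, 2, 4]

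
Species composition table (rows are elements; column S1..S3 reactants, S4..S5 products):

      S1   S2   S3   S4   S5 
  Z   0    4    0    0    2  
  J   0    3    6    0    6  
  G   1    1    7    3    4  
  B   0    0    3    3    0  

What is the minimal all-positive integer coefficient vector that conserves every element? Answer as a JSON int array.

Coefficients: [2, 2, 3, 3, 4]

Z: 2·0+2·4+3·0 = 8 | 3·0+4·2 = 8
J: 2·0+2·3+3·6 = 24 | 3·0+4·6 = 24
G: 2·1+2·1+3·7 = 25 | 3·3+4·4 = 25
B: 2·0+2·0+3·3 = 9 | 3·3+4·0 = 9
gcd(2,2,3,3,4) = 1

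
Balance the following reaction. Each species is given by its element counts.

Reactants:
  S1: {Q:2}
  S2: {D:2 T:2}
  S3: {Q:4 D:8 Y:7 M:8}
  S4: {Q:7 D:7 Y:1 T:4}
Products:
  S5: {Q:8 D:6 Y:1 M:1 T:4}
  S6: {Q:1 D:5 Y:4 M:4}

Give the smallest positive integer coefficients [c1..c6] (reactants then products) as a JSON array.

Q: 2·2+2·0+3·4+3·7 = 37 | 4·8+5·1 = 37
D: 2·0+2·2+3·8+3·7 = 49 | 4·6+5·5 = 49
Y: 2·0+2·0+3·7+3·1 = 24 | 4·1+5·4 = 24
M: 2·0+2·0+3·8+3·0 = 24 | 4·1+5·4 = 24
T: 2·0+2·2+3·0+3·4 = 16 | 4·4+5·0 = 16
gcd(2,2,3,3,4,5) = 1

Coefficients: [2, 2, 3, 3, 4, 5]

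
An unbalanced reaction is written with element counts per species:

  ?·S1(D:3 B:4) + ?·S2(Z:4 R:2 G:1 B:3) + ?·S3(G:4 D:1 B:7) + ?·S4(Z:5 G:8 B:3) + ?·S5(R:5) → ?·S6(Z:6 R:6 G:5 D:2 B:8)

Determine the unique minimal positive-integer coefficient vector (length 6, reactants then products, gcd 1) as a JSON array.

Coefficients: [3, 5, 1, 2, 4, 5]

Z: 3·0+5·4+1·0+2·5+4·0 = 30 | 5·6 = 30
R: 3·0+5·2+1·0+2·0+4·5 = 30 | 5·6 = 30
G: 3·0+5·1+1·4+2·8+4·0 = 25 | 5·5 = 25
D: 3·3+5·0+1·1+2·0+4·0 = 10 | 5·2 = 10
B: 3·4+5·3+1·7+2·3+4·0 = 40 | 5·8 = 40
gcd(3,5,1,2,4,5) = 1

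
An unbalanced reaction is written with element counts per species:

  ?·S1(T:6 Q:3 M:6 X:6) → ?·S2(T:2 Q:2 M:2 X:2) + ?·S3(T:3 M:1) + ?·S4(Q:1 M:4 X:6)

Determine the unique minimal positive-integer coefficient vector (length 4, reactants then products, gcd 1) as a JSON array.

Coefficients: [5, 6, 6, 3]

T: 5·6 = 30 | 6·2+6·3+3·0 = 30
Q: 5·3 = 15 | 6·2+6·0+3·1 = 15
M: 5·6 = 30 | 6·2+6·1+3·4 = 30
X: 5·6 = 30 | 6·2+6·0+3·6 = 30
gcd(5,6,6,3) = 1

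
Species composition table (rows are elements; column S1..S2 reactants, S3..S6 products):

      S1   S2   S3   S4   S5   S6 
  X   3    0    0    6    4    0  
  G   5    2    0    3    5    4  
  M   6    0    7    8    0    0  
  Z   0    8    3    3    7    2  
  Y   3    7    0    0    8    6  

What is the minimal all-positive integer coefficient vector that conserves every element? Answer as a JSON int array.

X: 6·3+6·0 = 18 | 4·0+1·6+3·4+6·0 = 18
G: 6·5+6·2 = 42 | 4·0+1·3+3·5+6·4 = 42
M: 6·6+6·0 = 36 | 4·7+1·8+3·0+6·0 = 36
Z: 6·0+6·8 = 48 | 4·3+1·3+3·7+6·2 = 48
Y: 6·3+6·7 = 60 | 4·0+1·0+3·8+6·6 = 60
gcd(6,6,4,1,3,6) = 1

Coefficients: [6, 6, 4, 1, 3, 6]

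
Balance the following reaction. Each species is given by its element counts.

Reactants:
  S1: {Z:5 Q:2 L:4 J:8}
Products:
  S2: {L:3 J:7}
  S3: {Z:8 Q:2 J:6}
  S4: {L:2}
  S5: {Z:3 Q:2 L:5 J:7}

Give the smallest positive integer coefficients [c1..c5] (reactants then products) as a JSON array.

Coefficients: [5, 1, 2, 1, 3]

Z: 5·5 = 25 | 1·0+2·8+1·0+3·3 = 25
Q: 5·2 = 10 | 1·0+2·2+1·0+3·2 = 10
L: 5·4 = 20 | 1·3+2·0+1·2+3·5 = 20
J: 5·8 = 40 | 1·7+2·6+1·0+3·7 = 40
gcd(5,1,2,1,3) = 1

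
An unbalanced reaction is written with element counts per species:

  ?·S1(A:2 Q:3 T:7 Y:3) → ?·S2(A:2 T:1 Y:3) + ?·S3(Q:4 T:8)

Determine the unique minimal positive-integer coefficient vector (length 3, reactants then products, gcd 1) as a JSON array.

A: 4·2 = 8 | 4·2+3·0 = 8
Q: 4·3 = 12 | 4·0+3·4 = 12
T: 4·7 = 28 | 4·1+3·8 = 28
Y: 4·3 = 12 | 4·3+3·0 = 12
gcd(4,4,3) = 1

Coefficients: [4, 4, 3]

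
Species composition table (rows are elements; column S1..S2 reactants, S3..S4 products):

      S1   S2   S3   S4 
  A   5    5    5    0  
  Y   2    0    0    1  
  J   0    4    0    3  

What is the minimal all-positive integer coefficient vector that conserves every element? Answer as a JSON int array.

Coefficients: [2, 3, 5, 4]

A: 2·5+3·5 = 25 | 5·5+4·0 = 25
Y: 2·2+3·0 = 4 | 5·0+4·1 = 4
J: 2·0+3·4 = 12 | 5·0+4·3 = 12
gcd(2,3,5,4) = 1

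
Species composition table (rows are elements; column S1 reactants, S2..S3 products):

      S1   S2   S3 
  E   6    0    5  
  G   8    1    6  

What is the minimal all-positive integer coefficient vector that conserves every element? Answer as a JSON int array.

Coefficients: [5, 4, 6]

E: 5·6 = 30 | 4·0+6·5 = 30
G: 5·8 = 40 | 4·1+6·6 = 40
gcd(5,4,6) = 1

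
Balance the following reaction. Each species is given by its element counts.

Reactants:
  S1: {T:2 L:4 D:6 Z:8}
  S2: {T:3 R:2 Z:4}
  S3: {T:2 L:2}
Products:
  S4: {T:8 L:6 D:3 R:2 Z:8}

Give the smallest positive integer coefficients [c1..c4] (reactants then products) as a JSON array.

Coefficients: [1, 2, 4, 2]

T: 1·2+2·3+4·2 = 16 | 2·8 = 16
L: 1·4+2·0+4·2 = 12 | 2·6 = 12
D: 1·6+2·0+4·0 = 6 | 2·3 = 6
R: 1·0+2·2+4·0 = 4 | 2·2 = 4
Z: 1·8+2·4+4·0 = 16 | 2·8 = 16
gcd(1,2,4,2) = 1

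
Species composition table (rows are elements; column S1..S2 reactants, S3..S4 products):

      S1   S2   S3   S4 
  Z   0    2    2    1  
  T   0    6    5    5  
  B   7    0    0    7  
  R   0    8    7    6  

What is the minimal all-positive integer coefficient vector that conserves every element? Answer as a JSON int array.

Z: 2·0+5·2 = 10 | 4·2+2·1 = 10
T: 2·0+5·6 = 30 | 4·5+2·5 = 30
B: 2·7+5·0 = 14 | 4·0+2·7 = 14
R: 2·0+5·8 = 40 | 4·7+2·6 = 40
gcd(2,5,4,2) = 1

Coefficients: [2, 5, 4, 2]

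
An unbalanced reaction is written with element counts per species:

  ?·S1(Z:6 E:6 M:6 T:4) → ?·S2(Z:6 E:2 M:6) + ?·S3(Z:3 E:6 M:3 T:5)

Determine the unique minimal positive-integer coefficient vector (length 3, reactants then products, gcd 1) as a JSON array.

Z: 5·6 = 30 | 3·6+4·3 = 30
E: 5·6 = 30 | 3·2+4·6 = 30
M: 5·6 = 30 | 3·6+4·3 = 30
T: 5·4 = 20 | 3·0+4·5 = 20
gcd(5,3,4) = 1

Coefficients: [5, 3, 4]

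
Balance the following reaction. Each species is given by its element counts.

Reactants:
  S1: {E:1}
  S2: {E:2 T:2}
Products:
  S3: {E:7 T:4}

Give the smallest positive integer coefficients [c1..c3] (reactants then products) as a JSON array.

E: 3·1+2·2 = 7 | 1·7 = 7
T: 3·0+2·2 = 4 | 1·4 = 4
gcd(3,2,1) = 1

Coefficients: [3, 2, 1]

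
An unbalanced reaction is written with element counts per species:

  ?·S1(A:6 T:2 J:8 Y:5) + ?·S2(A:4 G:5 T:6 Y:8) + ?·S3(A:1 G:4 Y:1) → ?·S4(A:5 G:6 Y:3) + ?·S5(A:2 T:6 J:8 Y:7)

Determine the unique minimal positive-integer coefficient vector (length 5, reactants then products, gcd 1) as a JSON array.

A: 3·6+2·4+5·1 = 31 | 5·5+3·2 = 31
G: 3·0+2·5+5·4 = 30 | 5·6+3·0 = 30
T: 3·2+2·6+5·0 = 18 | 5·0+3·6 = 18
J: 3·8+2·0+5·0 = 24 | 5·0+3·8 = 24
Y: 3·5+2·8+5·1 = 36 | 5·3+3·7 = 36
gcd(3,2,5,5,3) = 1

Coefficients: [3, 2, 5, 5, 3]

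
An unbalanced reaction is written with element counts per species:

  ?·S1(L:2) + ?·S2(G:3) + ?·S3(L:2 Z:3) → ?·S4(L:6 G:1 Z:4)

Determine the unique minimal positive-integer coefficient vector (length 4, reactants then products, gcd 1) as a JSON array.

Coefficients: [5, 1, 4, 3]

L: 5·2+1·0+4·2 = 18 | 3·6 = 18
G: 5·0+1·3+4·0 = 3 | 3·1 = 3
Z: 5·0+1·0+4·3 = 12 | 3·4 = 12
gcd(5,1,4,3) = 1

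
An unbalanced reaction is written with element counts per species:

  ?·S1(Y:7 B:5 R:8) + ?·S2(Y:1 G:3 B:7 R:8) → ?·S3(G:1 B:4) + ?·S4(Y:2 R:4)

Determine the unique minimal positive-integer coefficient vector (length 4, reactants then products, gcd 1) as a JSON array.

Y: 1·7+1·1 = 8 | 3·0+4·2 = 8
G: 1·0+1·3 = 3 | 3·1+4·0 = 3
B: 1·5+1·7 = 12 | 3·4+4·0 = 12
R: 1·8+1·8 = 16 | 3·0+4·4 = 16
gcd(1,1,3,4) = 1

Coefficients: [1, 1, 3, 4]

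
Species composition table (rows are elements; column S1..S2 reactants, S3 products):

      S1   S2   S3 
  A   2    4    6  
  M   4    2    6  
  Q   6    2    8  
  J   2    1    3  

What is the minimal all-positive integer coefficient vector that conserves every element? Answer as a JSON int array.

A: 1·2+1·4 = 6 | 1·6 = 6
M: 1·4+1·2 = 6 | 1·6 = 6
Q: 1·6+1·2 = 8 | 1·8 = 8
J: 1·2+1·1 = 3 | 1·3 = 3
gcd(1,1,1) = 1

Coefficients: [1, 1, 1]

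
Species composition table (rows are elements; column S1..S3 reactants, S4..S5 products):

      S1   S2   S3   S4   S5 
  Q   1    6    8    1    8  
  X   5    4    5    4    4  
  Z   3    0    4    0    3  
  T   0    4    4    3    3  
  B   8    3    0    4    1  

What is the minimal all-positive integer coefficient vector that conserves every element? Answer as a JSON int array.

Coefficients: [1, 3, 3, 3, 5]

Q: 1·1+3·6+3·8 = 43 | 3·1+5·8 = 43
X: 1·5+3·4+3·5 = 32 | 3·4+5·4 = 32
Z: 1·3+3·0+3·4 = 15 | 3·0+5·3 = 15
T: 1·0+3·4+3·4 = 24 | 3·3+5·3 = 24
B: 1·8+3·3+3·0 = 17 | 3·4+5·1 = 17
gcd(1,3,3,3,5) = 1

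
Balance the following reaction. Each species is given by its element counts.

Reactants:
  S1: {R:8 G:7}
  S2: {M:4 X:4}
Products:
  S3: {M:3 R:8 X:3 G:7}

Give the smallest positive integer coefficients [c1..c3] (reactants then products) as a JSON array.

M: 4·0+3·4 = 12 | 4·3 = 12
R: 4·8+3·0 = 32 | 4·8 = 32
X: 4·0+3·4 = 12 | 4·3 = 12
G: 4·7+3·0 = 28 | 4·7 = 28
gcd(4,3,4) = 1

Coefficients: [4, 3, 4]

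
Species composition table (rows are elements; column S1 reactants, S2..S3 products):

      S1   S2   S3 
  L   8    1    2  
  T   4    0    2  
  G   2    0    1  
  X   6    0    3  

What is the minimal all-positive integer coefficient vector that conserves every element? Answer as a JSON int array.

L: 1·8 = 8 | 4·1+2·2 = 8
T: 1·4 = 4 | 4·0+2·2 = 4
G: 1·2 = 2 | 4·0+2·1 = 2
X: 1·6 = 6 | 4·0+2·3 = 6
gcd(1,4,2) = 1

Coefficients: [1, 4, 2]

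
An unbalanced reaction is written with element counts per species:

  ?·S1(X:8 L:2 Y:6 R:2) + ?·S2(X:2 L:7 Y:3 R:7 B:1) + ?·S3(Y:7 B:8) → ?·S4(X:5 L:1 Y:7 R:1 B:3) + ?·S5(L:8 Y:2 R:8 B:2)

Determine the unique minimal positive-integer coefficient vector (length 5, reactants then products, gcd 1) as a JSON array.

X: 1·8+6·2+2·0 = 20 | 4·5+5·0 = 20
L: 1·2+6·7+2·0 = 44 | 4·1+5·8 = 44
Y: 1·6+6·3+2·7 = 38 | 4·7+5·2 = 38
R: 1·2+6·7+2·0 = 44 | 4·1+5·8 = 44
B: 1·0+6·1+2·8 = 22 | 4·3+5·2 = 22
gcd(1,6,2,4,5) = 1

Coefficients: [1, 6, 2, 4, 5]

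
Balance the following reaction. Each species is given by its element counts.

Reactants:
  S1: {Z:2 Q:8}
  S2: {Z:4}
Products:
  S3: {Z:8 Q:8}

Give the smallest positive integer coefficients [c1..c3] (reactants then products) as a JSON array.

Coefficients: [2, 3, 2]

Z: 2·2+3·4 = 16 | 2·8 = 16
Q: 2·8+3·0 = 16 | 2·8 = 16
gcd(2,3,2) = 1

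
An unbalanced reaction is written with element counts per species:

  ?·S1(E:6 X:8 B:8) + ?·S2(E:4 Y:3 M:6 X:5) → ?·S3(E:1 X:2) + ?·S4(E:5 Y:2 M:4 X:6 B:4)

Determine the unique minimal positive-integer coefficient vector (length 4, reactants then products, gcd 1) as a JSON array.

E: 3·6+4·4 = 34 | 4·1+6·5 = 34
Y: 3·0+4·3 = 12 | 4·0+6·2 = 12
M: 3·0+4·6 = 24 | 4·0+6·4 = 24
X: 3·8+4·5 = 44 | 4·2+6·6 = 44
B: 3·8+4·0 = 24 | 4·0+6·4 = 24
gcd(3,4,4,6) = 1

Coefficients: [3, 4, 4, 6]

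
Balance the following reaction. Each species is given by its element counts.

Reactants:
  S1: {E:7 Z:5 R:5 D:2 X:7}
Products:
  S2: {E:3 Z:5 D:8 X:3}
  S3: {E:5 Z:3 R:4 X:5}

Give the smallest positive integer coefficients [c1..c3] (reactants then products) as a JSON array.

Coefficients: [4, 1, 5]

E: 4·7 = 28 | 1·3+5·5 = 28
Z: 4·5 = 20 | 1·5+5·3 = 20
R: 4·5 = 20 | 1·0+5·4 = 20
D: 4·2 = 8 | 1·8+5·0 = 8
X: 4·7 = 28 | 1·3+5·5 = 28
gcd(4,1,5) = 1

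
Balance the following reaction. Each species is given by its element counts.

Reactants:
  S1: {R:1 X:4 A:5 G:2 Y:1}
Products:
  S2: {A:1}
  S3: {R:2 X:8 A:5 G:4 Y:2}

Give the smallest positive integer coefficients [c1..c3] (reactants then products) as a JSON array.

R: 2·1 = 2 | 5·0+1·2 = 2
X: 2·4 = 8 | 5·0+1·8 = 8
A: 2·5 = 10 | 5·1+1·5 = 10
G: 2·2 = 4 | 5·0+1·4 = 4
Y: 2·1 = 2 | 5·0+1·2 = 2
gcd(2,5,1) = 1

Coefficients: [2, 5, 1]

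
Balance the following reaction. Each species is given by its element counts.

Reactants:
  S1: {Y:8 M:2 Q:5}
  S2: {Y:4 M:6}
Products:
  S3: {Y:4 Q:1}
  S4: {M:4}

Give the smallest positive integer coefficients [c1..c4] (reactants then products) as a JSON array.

Coefficients: [1, 3, 5, 5]

Y: 1·8+3·4 = 20 | 5·4+5·0 = 20
M: 1·2+3·6 = 20 | 5·0+5·4 = 20
Q: 1·5+3·0 = 5 | 5·1+5·0 = 5
gcd(1,3,5,5) = 1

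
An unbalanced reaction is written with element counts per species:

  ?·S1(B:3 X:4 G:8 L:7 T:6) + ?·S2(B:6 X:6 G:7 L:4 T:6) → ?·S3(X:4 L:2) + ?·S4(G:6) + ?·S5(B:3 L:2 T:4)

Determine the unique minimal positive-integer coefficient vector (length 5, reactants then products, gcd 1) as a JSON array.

B: 2·3+2·6 = 18 | 5·0+5·0+6·3 = 18
X: 2·4+2·6 = 20 | 5·4+5·0+6·0 = 20
G: 2·8+2·7 = 30 | 5·0+5·6+6·0 = 30
L: 2·7+2·4 = 22 | 5·2+5·0+6·2 = 22
T: 2·6+2·6 = 24 | 5·0+5·0+6·4 = 24
gcd(2,2,5,5,6) = 1

Coefficients: [2, 2, 5, 5, 6]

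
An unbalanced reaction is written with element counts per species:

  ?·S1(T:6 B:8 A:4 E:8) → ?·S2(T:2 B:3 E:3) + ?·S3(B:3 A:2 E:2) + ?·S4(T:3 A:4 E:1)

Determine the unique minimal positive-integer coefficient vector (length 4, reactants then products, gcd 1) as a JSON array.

T: 3·6 = 18 | 6·2+2·0+2·3 = 18
B: 3·8 = 24 | 6·3+2·3+2·0 = 24
A: 3·4 = 12 | 6·0+2·2+2·4 = 12
E: 3·8 = 24 | 6·3+2·2+2·1 = 24
gcd(3,6,2,2) = 1

Coefficients: [3, 6, 2, 2]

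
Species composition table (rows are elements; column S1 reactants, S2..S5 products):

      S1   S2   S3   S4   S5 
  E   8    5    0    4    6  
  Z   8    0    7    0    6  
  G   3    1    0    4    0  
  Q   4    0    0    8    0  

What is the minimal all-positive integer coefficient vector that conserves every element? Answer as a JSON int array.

E: 6·8 = 48 | 6·5+6·0+3·4+1·6 = 48
Z: 6·8 = 48 | 6·0+6·7+3·0+1·6 = 48
G: 6·3 = 18 | 6·1+6·0+3·4+1·0 = 18
Q: 6·4 = 24 | 6·0+6·0+3·8+1·0 = 24
gcd(6,6,6,3,1) = 1

Coefficients: [6, 6, 6, 3, 1]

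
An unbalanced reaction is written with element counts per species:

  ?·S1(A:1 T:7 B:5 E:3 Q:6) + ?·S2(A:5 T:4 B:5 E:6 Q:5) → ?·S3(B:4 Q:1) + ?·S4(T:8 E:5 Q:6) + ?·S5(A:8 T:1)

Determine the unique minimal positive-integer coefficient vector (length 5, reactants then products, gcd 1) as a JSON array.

A: 3·1+1·5 = 8 | 5·0+3·0+1·8 = 8
T: 3·7+1·4 = 25 | 5·0+3·8+1·1 = 25
B: 3·5+1·5 = 20 | 5·4+3·0+1·0 = 20
E: 3·3+1·6 = 15 | 5·0+3·5+1·0 = 15
Q: 3·6+1·5 = 23 | 5·1+3·6+1·0 = 23
gcd(3,1,5,3,1) = 1

Coefficients: [3, 1, 5, 3, 1]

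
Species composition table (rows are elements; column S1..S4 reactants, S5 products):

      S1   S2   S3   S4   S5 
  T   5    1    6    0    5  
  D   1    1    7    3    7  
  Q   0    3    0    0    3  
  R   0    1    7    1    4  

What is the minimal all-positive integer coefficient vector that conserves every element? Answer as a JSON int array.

Coefficients: [2, 4, 1, 5, 4]

T: 2·5+4·1+1·6+5·0 = 20 | 4·5 = 20
D: 2·1+4·1+1·7+5·3 = 28 | 4·7 = 28
Q: 2·0+4·3+1·0+5·0 = 12 | 4·3 = 12
R: 2·0+4·1+1·7+5·1 = 16 | 4·4 = 16
gcd(2,4,1,5,4) = 1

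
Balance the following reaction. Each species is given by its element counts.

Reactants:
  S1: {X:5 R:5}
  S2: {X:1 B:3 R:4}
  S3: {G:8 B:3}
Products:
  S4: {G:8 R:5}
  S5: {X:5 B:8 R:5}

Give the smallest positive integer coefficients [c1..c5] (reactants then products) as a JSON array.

G: 2·0+5·0+3·8 = 24 | 3·8+3·0 = 24
X: 2·5+5·1+3·0 = 15 | 3·0+3·5 = 15
B: 2·0+5·3+3·3 = 24 | 3·0+3·8 = 24
R: 2·5+5·4+3·0 = 30 | 3·5+3·5 = 30
gcd(2,5,3,3,3) = 1

Coefficients: [2, 5, 3, 3, 3]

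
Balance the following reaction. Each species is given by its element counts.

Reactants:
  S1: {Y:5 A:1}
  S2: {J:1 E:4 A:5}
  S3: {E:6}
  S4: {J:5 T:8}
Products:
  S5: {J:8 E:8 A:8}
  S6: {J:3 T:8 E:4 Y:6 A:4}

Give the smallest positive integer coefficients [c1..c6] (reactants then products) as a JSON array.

Coefficients: [6, 6, 2, 5, 2, 5]

J: 6·0+6·1+2·0+5·5 = 31 | 2·8+5·3 = 31
T: 6·0+6·0+2·0+5·8 = 40 | 2·0+5·8 = 40
E: 6·0+6·4+2·6+5·0 = 36 | 2·8+5·4 = 36
Y: 6·5+6·0+2·0+5·0 = 30 | 2·0+5·6 = 30
A: 6·1+6·5+2·0+5·0 = 36 | 2·8+5·4 = 36
gcd(6,6,2,5,2,5) = 1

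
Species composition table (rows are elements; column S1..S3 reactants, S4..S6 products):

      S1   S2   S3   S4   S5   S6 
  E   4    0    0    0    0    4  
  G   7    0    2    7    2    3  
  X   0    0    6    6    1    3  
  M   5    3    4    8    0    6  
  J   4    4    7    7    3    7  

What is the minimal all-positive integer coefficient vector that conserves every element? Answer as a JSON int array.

Coefficients: [3, 1, 4, 2, 3, 3]

E: 3·4+1·0+4·0 = 12 | 2·0+3·0+3·4 = 12
G: 3·7+1·0+4·2 = 29 | 2·7+3·2+3·3 = 29
X: 3·0+1·0+4·6 = 24 | 2·6+3·1+3·3 = 24
M: 3·5+1·3+4·4 = 34 | 2·8+3·0+3·6 = 34
J: 3·4+1·4+4·7 = 44 | 2·7+3·3+3·7 = 44
gcd(3,1,4,2,3,3) = 1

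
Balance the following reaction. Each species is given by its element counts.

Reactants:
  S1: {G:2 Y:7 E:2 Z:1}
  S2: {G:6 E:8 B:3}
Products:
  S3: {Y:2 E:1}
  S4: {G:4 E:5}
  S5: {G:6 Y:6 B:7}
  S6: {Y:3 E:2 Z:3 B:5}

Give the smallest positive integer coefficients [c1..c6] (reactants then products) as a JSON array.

Coefficients: [3, 4, 6, 6, 1, 1]

G: 3·2+4·6 = 30 | 6·0+6·4+1·6+1·0 = 30
Y: 3·7+4·0 = 21 | 6·2+6·0+1·6+1·3 = 21
E: 3·2+4·8 = 38 | 6·1+6·5+1·0+1·2 = 38
Z: 3·1+4·0 = 3 | 6·0+6·0+1·0+1·3 = 3
B: 3·0+4·3 = 12 | 6·0+6·0+1·7+1·5 = 12
gcd(3,4,6,6,1,1) = 1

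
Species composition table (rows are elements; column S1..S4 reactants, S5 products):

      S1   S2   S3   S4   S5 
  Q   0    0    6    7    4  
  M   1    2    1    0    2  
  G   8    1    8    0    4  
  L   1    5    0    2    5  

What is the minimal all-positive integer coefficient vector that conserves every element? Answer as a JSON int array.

Q: 1·0+4·0+1·6+2·7 = 20 | 5·4 = 20
M: 1·1+4·2+1·1+2·0 = 10 | 5·2 = 10
G: 1·8+4·1+1·8+2·0 = 20 | 5·4 = 20
L: 1·1+4·5+1·0+2·2 = 25 | 5·5 = 25
gcd(1,4,1,2,5) = 1

Coefficients: [1, 4, 1, 2, 5]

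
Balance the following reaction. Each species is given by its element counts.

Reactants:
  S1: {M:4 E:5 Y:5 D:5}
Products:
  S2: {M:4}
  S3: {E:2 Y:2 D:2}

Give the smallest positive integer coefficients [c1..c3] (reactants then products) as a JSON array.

Coefficients: [2, 2, 5]

M: 2·4 = 8 | 2·4+5·0 = 8
E: 2·5 = 10 | 2·0+5·2 = 10
Y: 2·5 = 10 | 2·0+5·2 = 10
D: 2·5 = 10 | 2·0+5·2 = 10
gcd(2,2,5) = 1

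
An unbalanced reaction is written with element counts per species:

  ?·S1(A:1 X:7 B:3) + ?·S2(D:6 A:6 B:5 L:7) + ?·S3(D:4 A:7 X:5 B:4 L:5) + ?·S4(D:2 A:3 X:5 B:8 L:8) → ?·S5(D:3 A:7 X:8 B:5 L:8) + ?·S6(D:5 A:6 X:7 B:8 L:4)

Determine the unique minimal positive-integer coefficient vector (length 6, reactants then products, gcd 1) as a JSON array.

Coefficients: [5, 2, 6, 2, 5, 5]

D: 5·0+2·6+6·4+2·2 = 40 | 5·3+5·5 = 40
A: 5·1+2·6+6·7+2·3 = 65 | 5·7+5·6 = 65
X: 5·7+2·0+6·5+2·5 = 75 | 5·8+5·7 = 75
B: 5·3+2·5+6·4+2·8 = 65 | 5·5+5·8 = 65
L: 5·0+2·7+6·5+2·8 = 60 | 5·8+5·4 = 60
gcd(5,2,6,2,5,5) = 1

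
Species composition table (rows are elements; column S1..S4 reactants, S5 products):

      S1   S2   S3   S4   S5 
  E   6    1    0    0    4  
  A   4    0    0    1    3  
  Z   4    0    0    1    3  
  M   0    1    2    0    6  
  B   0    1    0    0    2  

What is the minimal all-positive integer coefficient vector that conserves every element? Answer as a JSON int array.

E: 1·6+6·1+6·0+5·0 = 12 | 3·4 = 12
A: 1·4+6·0+6·0+5·1 = 9 | 3·3 = 9
Z: 1·4+6·0+6·0+5·1 = 9 | 3·3 = 9
M: 1·0+6·1+6·2+5·0 = 18 | 3·6 = 18
B: 1·0+6·1+6·0+5·0 = 6 | 3·2 = 6
gcd(1,6,6,5,3) = 1

Coefficients: [1, 6, 6, 5, 3]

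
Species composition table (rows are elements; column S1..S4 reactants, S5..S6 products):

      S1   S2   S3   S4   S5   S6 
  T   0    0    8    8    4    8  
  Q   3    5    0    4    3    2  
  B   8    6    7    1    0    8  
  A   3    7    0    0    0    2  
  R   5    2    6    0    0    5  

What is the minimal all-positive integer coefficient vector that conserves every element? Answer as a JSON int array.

Coefficients: [1, 1, 3, 5, 6, 5]

T: 1·0+1·0+3·8+5·8 = 64 | 6·4+5·8 = 64
Q: 1·3+1·5+3·0+5·4 = 28 | 6·3+5·2 = 28
B: 1·8+1·6+3·7+5·1 = 40 | 6·0+5·8 = 40
A: 1·3+1·7+3·0+5·0 = 10 | 6·0+5·2 = 10
R: 1·5+1·2+3·6+5·0 = 25 | 6·0+5·5 = 25
gcd(1,1,3,5,6,5) = 1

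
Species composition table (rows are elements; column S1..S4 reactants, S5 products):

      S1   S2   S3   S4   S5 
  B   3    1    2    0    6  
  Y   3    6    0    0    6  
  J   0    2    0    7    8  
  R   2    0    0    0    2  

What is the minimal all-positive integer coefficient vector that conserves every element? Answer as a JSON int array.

Coefficients: [4, 2, 5, 4, 4]

B: 4·3+2·1+5·2+4·0 = 24 | 4·6 = 24
Y: 4·3+2·6+5·0+4·0 = 24 | 4·6 = 24
J: 4·0+2·2+5·0+4·7 = 32 | 4·8 = 32
R: 4·2+2·0+5·0+4·0 = 8 | 4·2 = 8
gcd(4,2,5,4,4) = 1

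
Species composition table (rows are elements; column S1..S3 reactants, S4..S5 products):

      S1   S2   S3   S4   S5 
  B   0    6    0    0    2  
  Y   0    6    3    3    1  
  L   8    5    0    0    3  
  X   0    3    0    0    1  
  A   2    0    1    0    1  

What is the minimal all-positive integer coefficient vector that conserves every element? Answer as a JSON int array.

Coefficients: [1, 2, 4, 6, 6]

B: 1·0+2·6+4·0 = 12 | 6·0+6·2 = 12
Y: 1·0+2·6+4·3 = 24 | 6·3+6·1 = 24
L: 1·8+2·5+4·0 = 18 | 6·0+6·3 = 18
X: 1·0+2·3+4·0 = 6 | 6·0+6·1 = 6
A: 1·2+2·0+4·1 = 6 | 6·0+6·1 = 6
gcd(1,2,4,6,6) = 1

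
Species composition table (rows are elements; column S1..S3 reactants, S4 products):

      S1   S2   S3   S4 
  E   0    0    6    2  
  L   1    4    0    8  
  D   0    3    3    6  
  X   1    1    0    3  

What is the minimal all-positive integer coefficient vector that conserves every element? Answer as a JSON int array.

E: 4·0+5·0+1·6 = 6 | 3·2 = 6
L: 4·1+5·4+1·0 = 24 | 3·8 = 24
D: 4·0+5·3+1·3 = 18 | 3·6 = 18
X: 4·1+5·1+1·0 = 9 | 3·3 = 9
gcd(4,5,1,3) = 1

Coefficients: [4, 5, 1, 3]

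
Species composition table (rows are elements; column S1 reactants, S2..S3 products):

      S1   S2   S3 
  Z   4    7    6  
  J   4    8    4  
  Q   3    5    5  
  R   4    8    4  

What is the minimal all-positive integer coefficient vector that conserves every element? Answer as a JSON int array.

Coefficients: [5, 2, 1]

Z: 5·4 = 20 | 2·7+1·6 = 20
J: 5·4 = 20 | 2·8+1·4 = 20
Q: 5·3 = 15 | 2·5+1·5 = 15
R: 5·4 = 20 | 2·8+1·4 = 20
gcd(5,2,1) = 1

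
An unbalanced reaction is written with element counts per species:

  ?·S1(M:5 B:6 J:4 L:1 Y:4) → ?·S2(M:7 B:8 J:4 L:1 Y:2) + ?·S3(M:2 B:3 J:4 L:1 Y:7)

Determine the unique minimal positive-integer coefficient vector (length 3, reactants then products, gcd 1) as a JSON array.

M: 5·5 = 25 | 3·7+2·2 = 25
B: 5·6 = 30 | 3·8+2·3 = 30
J: 5·4 = 20 | 3·4+2·4 = 20
L: 5·1 = 5 | 3·1+2·1 = 5
Y: 5·4 = 20 | 3·2+2·7 = 20
gcd(5,3,2) = 1

Coefficients: [5, 3, 2]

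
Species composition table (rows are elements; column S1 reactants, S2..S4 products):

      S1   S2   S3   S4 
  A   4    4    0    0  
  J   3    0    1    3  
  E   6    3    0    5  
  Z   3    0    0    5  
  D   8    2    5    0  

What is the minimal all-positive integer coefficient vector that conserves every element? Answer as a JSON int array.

Coefficients: [5, 5, 6, 3]

A: 5·4 = 20 | 5·4+6·0+3·0 = 20
J: 5·3 = 15 | 5·0+6·1+3·3 = 15
E: 5·6 = 30 | 5·3+6·0+3·5 = 30
Z: 5·3 = 15 | 5·0+6·0+3·5 = 15
D: 5·8 = 40 | 5·2+6·5+3·0 = 40
gcd(5,5,6,3) = 1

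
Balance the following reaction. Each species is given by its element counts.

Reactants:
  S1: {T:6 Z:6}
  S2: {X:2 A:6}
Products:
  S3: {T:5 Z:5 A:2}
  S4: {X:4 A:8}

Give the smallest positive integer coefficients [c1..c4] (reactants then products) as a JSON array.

T: 5·6+6·0 = 30 | 6·5+3·0 = 30
X: 5·0+6·2 = 12 | 6·0+3·4 = 12
Z: 5·6+6·0 = 30 | 6·5+3·0 = 30
A: 5·0+6·6 = 36 | 6·2+3·8 = 36
gcd(5,6,6,3) = 1

Coefficients: [5, 6, 6, 3]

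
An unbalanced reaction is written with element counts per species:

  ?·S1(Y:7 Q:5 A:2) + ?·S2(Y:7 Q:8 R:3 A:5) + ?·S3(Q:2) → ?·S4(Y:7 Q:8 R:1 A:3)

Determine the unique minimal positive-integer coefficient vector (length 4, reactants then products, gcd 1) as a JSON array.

Coefficients: [2, 1, 3, 3]

Y: 2·7+1·7+3·0 = 21 | 3·7 = 21
Q: 2·5+1·8+3·2 = 24 | 3·8 = 24
R: 2·0+1·3+3·0 = 3 | 3·1 = 3
A: 2·2+1·5+3·0 = 9 | 3·3 = 9
gcd(2,1,3,3) = 1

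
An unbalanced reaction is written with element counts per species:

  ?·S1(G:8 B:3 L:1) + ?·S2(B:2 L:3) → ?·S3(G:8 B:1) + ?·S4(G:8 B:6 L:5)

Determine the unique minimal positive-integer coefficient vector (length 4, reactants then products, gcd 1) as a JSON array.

Coefficients: [5, 5, 1, 4]

G: 5·8+5·0 = 40 | 1·8+4·8 = 40
B: 5·3+5·2 = 25 | 1·1+4·6 = 25
L: 5·1+5·3 = 20 | 1·0+4·5 = 20
gcd(5,5,1,4) = 1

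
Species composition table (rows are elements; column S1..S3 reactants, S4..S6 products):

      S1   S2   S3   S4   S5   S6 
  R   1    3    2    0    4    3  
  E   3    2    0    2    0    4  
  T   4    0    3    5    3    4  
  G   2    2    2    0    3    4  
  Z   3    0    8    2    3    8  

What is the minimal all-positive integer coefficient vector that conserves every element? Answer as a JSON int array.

Coefficients: [6, 3, 4, 2, 2, 5]

R: 6·1+3·3+4·2 = 23 | 2·0+2·4+5·3 = 23
E: 6·3+3·2+4·0 = 24 | 2·2+2·0+5·4 = 24
T: 6·4+3·0+4·3 = 36 | 2·5+2·3+5·4 = 36
G: 6·2+3·2+4·2 = 26 | 2·0+2·3+5·4 = 26
Z: 6·3+3·0+4·8 = 50 | 2·2+2·3+5·8 = 50
gcd(6,3,4,2,2,5) = 1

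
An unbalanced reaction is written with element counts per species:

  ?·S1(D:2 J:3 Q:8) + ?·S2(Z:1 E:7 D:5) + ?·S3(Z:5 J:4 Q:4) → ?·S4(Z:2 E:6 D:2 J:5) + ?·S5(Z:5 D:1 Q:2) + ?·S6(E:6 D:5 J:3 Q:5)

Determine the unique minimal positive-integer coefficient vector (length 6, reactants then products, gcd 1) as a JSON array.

Coefficients: [1, 6, 6, 3, 6, 4]

Z: 1·0+6·1+6·5 = 36 | 3·2+6·5+4·0 = 36
E: 1·0+6·7+6·0 = 42 | 3·6+6·0+4·6 = 42
D: 1·2+6·5+6·0 = 32 | 3·2+6·1+4·5 = 32
J: 1·3+6·0+6·4 = 27 | 3·5+6·0+4·3 = 27
Q: 1·8+6·0+6·4 = 32 | 3·0+6·2+4·5 = 32
gcd(1,6,6,3,6,4) = 1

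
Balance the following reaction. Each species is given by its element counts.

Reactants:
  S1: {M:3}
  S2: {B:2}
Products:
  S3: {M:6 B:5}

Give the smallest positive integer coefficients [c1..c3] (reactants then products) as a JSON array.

M: 4·3+5·0 = 12 | 2·6 = 12
B: 4·0+5·2 = 10 | 2·5 = 10
gcd(4,5,2) = 1

Coefficients: [4, 5, 2]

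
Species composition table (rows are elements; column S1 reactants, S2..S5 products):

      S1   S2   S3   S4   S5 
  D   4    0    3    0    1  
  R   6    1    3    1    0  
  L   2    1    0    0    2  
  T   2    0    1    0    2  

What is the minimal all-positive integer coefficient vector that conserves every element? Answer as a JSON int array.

D: 5·4 = 20 | 6·0+6·3+6·0+2·1 = 20
R: 5·6 = 30 | 6·1+6·3+6·1+2·0 = 30
L: 5·2 = 10 | 6·1+6·0+6·0+2·2 = 10
T: 5·2 = 10 | 6·0+6·1+6·0+2·2 = 10
gcd(5,6,6,6,2) = 1

Coefficients: [5, 6, 6, 6, 2]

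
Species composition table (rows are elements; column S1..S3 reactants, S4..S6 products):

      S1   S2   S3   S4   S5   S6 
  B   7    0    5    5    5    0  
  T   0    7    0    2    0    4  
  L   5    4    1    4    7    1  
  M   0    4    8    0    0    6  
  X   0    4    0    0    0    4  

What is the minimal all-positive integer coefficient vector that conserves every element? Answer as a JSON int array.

B: 5·7+4·0+1·5 = 40 | 6·5+2·5+4·0 = 40
T: 5·0+4·7+1·0 = 28 | 6·2+2·0+4·4 = 28
L: 5·5+4·4+1·1 = 42 | 6·4+2·7+4·1 = 42
M: 5·0+4·4+1·8 = 24 | 6·0+2·0+4·6 = 24
X: 5·0+4·4+1·0 = 16 | 6·0+2·0+4·4 = 16
gcd(5,4,1,6,2,4) = 1

Coefficients: [5, 4, 1, 6, 2, 4]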